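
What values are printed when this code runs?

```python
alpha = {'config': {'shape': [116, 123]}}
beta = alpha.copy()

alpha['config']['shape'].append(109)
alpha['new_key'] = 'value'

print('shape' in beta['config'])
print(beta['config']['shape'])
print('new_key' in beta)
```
True
[116, 123, 109]
False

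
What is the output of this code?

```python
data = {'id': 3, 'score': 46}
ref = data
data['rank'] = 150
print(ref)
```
{'id': 3, 'score': 46, 'rank': 150}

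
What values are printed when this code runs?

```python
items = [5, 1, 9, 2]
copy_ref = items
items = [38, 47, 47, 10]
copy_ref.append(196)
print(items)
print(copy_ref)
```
[38, 47, 47, 10]
[5, 1, 9, 2, 196]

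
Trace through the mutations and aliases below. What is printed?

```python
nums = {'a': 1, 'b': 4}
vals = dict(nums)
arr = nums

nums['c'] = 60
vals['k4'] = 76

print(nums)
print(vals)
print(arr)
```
{'a': 1, 'b': 4, 'c': 60}
{'a': 1, 'b': 4, 'k4': 76}
{'a': 1, 'b': 4, 'c': 60}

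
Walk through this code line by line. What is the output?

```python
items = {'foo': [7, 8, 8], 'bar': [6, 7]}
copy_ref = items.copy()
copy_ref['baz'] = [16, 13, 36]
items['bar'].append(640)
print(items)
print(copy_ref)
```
{'foo': [7, 8, 8], 'bar': [6, 7, 640]}
{'foo': [7, 8, 8], 'bar': [6, 7, 640], 'baz': [16, 13, 36]}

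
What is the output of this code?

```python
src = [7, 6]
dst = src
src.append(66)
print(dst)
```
[7, 6, 66]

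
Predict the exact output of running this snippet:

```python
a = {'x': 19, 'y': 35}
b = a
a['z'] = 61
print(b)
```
{'x': 19, 'y': 35, 'z': 61}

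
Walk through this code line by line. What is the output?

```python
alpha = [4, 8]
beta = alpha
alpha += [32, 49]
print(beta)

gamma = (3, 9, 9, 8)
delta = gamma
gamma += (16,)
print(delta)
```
[4, 8, 32, 49]
(3, 9, 9, 8)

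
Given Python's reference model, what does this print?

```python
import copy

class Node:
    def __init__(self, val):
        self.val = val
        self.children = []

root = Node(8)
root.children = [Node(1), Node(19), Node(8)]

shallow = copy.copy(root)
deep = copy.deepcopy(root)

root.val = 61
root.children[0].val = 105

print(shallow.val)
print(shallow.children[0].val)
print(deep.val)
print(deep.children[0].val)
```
8
105
8
1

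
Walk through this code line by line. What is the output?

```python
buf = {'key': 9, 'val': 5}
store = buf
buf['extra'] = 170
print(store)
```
{'key': 9, 'val': 5, 'extra': 170}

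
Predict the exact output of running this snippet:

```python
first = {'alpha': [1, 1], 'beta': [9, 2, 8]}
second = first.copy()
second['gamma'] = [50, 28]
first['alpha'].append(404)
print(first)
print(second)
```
{'alpha': [1, 1, 404], 'beta': [9, 2, 8]}
{'alpha': [1, 1, 404], 'beta': [9, 2, 8], 'gamma': [50, 28]}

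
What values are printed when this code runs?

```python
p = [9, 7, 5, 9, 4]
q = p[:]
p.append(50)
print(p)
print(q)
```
[9, 7, 5, 9, 4, 50]
[9, 7, 5, 9, 4]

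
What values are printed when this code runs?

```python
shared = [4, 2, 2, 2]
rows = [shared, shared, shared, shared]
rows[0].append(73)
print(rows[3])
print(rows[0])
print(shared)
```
[4, 2, 2, 2, 73]
[4, 2, 2, 2, 73]
[4, 2, 2, 2, 73]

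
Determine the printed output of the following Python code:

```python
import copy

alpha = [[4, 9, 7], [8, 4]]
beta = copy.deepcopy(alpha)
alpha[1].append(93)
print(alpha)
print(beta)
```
[[4, 9, 7], [8, 4, 93]]
[[4, 9, 7], [8, 4]]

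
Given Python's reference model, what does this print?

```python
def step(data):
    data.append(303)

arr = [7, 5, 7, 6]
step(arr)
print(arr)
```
[7, 5, 7, 6, 303]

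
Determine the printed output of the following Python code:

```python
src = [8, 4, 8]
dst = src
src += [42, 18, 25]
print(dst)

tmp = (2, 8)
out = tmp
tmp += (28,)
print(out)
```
[8, 4, 8, 42, 18, 25]
(2, 8)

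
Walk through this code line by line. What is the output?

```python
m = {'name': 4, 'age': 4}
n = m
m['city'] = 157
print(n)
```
{'name': 4, 'age': 4, 'city': 157}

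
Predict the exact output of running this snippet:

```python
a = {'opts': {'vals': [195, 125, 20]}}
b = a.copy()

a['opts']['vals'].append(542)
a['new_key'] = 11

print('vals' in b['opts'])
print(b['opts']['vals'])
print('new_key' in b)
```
True
[195, 125, 20, 542]
False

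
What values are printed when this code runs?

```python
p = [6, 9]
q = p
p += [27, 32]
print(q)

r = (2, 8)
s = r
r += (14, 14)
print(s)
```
[6, 9, 27, 32]
(2, 8)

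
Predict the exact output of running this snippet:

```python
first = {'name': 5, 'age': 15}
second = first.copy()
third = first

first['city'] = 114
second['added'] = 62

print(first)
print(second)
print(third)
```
{'name': 5, 'age': 15, 'city': 114}
{'name': 5, 'age': 15, 'added': 62}
{'name': 5, 'age': 15, 'city': 114}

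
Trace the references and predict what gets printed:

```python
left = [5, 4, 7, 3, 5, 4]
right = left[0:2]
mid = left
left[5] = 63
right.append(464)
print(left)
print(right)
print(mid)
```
[5, 4, 7, 3, 5, 63]
[5, 4, 464]
[5, 4, 7, 3, 5, 63]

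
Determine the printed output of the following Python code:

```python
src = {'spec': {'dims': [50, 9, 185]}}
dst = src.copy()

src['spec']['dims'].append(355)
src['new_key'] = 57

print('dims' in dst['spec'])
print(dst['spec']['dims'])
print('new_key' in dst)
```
True
[50, 9, 185, 355]
False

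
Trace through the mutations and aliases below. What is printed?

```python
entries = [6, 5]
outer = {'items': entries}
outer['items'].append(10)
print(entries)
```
[6, 5, 10]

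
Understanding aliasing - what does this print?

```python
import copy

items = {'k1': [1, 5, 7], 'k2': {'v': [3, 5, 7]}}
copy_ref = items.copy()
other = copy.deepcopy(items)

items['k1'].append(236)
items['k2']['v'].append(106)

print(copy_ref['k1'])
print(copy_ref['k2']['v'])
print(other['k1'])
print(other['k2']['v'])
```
[1, 5, 7, 236]
[3, 5, 7, 106]
[1, 5, 7]
[3, 5, 7]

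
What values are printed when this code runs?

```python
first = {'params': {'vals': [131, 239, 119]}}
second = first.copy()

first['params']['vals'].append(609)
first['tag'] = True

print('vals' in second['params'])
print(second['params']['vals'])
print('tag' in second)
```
True
[131, 239, 119, 609]
False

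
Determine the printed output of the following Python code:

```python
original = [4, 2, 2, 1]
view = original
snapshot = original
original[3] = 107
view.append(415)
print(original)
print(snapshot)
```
[4, 2, 2, 107, 415]
[4, 2, 2, 107, 415]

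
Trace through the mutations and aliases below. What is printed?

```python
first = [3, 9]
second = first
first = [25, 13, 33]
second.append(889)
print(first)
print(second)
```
[25, 13, 33]
[3, 9, 889]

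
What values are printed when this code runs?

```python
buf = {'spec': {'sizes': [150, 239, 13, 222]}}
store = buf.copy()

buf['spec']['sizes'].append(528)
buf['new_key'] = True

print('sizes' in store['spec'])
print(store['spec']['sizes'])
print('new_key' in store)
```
True
[150, 239, 13, 222, 528]
False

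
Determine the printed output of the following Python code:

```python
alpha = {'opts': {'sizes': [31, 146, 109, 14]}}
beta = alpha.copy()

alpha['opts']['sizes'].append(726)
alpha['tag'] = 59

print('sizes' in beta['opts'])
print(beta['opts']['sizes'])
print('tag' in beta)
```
True
[31, 146, 109, 14, 726]
False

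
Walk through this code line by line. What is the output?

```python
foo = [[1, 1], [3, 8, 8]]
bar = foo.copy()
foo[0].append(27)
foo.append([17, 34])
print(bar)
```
[[1, 1, 27], [3, 8, 8]]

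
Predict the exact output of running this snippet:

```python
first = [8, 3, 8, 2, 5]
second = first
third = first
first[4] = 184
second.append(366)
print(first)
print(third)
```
[8, 3, 8, 2, 184, 366]
[8, 3, 8, 2, 184, 366]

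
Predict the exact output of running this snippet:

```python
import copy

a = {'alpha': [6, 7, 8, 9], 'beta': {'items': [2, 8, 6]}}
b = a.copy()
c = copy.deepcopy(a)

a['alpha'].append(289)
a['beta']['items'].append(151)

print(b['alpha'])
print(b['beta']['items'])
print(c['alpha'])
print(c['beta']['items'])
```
[6, 7, 8, 9, 289]
[2, 8, 6, 151]
[6, 7, 8, 9]
[2, 8, 6]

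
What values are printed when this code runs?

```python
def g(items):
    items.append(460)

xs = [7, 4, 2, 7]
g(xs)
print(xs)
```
[7, 4, 2, 7, 460]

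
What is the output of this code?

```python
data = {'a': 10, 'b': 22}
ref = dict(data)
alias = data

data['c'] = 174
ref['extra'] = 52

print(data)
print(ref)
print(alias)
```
{'a': 10, 'b': 22, 'c': 174}
{'a': 10, 'b': 22, 'extra': 52}
{'a': 10, 'b': 22, 'c': 174}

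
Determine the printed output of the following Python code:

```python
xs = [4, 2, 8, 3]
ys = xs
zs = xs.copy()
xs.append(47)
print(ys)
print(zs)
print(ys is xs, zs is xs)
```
[4, 2, 8, 3, 47]
[4, 2, 8, 3]
True False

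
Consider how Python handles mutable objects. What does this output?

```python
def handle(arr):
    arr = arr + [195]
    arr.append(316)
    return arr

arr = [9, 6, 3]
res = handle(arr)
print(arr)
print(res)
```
[9, 6, 3]
[9, 6, 3, 195, 316]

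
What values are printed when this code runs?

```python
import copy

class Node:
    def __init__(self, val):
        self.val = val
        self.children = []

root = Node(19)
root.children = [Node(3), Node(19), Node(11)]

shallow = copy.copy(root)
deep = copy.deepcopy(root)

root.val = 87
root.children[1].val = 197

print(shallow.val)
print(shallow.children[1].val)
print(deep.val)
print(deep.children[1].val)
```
19
197
19
19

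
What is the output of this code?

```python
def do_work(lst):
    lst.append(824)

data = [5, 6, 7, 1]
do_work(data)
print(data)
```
[5, 6, 7, 1, 824]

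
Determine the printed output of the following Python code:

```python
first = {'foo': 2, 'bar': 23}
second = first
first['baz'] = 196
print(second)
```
{'foo': 2, 'bar': 23, 'baz': 196}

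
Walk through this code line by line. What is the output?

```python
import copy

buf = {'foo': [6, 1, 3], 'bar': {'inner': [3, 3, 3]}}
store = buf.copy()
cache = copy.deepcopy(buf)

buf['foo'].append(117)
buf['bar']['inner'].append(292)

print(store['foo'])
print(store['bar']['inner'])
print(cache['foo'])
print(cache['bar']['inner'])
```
[6, 1, 3, 117]
[3, 3, 3, 292]
[6, 1, 3]
[3, 3, 3]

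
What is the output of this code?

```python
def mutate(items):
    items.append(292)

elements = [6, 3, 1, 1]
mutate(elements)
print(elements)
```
[6, 3, 1, 1, 292]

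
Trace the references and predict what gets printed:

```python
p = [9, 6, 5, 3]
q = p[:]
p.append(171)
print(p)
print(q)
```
[9, 6, 5, 3, 171]
[9, 6, 5, 3]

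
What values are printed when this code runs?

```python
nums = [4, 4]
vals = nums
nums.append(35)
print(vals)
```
[4, 4, 35]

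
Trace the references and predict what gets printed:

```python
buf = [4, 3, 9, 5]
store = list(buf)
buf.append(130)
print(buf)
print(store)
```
[4, 3, 9, 5, 130]
[4, 3, 9, 5]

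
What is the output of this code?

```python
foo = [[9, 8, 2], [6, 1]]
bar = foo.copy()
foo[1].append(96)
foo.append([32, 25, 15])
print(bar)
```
[[9, 8, 2], [6, 1, 96]]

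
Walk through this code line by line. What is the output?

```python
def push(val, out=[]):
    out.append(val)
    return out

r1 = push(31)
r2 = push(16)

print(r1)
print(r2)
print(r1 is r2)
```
[31, 16]
[31, 16]
True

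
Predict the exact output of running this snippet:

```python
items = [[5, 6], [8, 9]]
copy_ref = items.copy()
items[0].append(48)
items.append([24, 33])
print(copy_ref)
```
[[5, 6, 48], [8, 9]]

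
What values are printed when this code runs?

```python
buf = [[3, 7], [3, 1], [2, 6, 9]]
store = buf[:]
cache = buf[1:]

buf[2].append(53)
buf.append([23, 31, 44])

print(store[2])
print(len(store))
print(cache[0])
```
[2, 6, 9, 53]
3
[3, 1]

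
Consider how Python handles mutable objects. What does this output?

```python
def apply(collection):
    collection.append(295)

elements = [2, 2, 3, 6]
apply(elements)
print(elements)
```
[2, 2, 3, 6, 295]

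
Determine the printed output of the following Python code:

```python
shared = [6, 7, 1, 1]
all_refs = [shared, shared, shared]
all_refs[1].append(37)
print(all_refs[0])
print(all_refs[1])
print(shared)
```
[6, 7, 1, 1, 37]
[6, 7, 1, 1, 37]
[6, 7, 1, 1, 37]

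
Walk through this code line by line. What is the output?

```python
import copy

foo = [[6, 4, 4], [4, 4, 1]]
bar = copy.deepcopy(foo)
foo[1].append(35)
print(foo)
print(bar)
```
[[6, 4, 4], [4, 4, 1, 35]]
[[6, 4, 4], [4, 4, 1]]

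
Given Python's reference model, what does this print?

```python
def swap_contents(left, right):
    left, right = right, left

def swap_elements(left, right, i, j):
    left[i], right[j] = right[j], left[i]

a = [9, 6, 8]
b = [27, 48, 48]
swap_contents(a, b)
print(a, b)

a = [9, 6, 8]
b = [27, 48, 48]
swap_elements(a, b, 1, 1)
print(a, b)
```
[9, 6, 8] [27, 48, 48]
[9, 48, 8] [27, 6, 48]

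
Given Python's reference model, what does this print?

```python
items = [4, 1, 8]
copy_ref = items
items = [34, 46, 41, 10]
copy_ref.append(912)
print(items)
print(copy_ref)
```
[34, 46, 41, 10]
[4, 1, 8, 912]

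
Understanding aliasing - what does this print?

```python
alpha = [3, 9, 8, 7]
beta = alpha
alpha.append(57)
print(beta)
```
[3, 9, 8, 7, 57]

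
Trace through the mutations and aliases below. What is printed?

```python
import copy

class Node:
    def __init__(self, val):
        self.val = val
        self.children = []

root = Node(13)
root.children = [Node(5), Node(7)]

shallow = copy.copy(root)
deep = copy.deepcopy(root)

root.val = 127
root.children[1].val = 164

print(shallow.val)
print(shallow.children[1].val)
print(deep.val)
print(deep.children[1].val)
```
13
164
13
7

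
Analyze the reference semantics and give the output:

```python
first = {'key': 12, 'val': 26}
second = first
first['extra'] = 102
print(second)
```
{'key': 12, 'val': 26, 'extra': 102}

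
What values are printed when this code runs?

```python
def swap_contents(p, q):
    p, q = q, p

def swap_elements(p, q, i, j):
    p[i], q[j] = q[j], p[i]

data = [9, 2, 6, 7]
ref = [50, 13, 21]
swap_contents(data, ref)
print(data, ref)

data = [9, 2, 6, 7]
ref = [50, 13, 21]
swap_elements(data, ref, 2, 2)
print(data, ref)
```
[9, 2, 6, 7] [50, 13, 21]
[9, 2, 21, 7] [50, 13, 6]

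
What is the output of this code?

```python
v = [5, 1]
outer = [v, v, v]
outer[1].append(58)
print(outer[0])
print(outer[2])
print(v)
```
[5, 1, 58]
[5, 1, 58]
[5, 1, 58]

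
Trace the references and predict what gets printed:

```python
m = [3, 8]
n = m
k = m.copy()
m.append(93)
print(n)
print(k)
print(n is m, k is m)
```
[3, 8, 93]
[3, 8]
True False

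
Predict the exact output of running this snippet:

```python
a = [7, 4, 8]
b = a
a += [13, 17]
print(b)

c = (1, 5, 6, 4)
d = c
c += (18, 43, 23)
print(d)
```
[7, 4, 8, 13, 17]
(1, 5, 6, 4)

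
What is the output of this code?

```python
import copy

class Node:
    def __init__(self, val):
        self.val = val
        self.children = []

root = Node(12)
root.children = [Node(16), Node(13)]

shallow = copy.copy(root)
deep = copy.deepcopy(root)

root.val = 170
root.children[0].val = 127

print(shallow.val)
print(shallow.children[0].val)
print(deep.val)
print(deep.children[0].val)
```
12
127
12
16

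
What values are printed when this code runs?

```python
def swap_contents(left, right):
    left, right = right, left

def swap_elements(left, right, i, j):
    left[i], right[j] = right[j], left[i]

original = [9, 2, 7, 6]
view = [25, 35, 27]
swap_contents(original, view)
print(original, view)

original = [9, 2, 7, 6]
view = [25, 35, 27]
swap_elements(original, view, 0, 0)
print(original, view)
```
[9, 2, 7, 6] [25, 35, 27]
[25, 2, 7, 6] [9, 35, 27]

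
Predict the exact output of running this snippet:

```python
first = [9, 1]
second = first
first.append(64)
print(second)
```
[9, 1, 64]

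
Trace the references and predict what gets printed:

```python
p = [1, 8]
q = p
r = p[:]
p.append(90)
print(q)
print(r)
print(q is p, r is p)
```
[1, 8, 90]
[1, 8]
True False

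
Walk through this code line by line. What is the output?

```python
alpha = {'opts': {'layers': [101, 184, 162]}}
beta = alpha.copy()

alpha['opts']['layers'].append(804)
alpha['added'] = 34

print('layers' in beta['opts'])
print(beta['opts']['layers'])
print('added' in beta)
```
True
[101, 184, 162, 804]
False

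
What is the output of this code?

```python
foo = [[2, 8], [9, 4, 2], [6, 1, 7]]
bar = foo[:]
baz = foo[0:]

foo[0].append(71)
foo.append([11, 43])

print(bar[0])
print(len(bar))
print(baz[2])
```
[2, 8, 71]
3
[6, 1, 7]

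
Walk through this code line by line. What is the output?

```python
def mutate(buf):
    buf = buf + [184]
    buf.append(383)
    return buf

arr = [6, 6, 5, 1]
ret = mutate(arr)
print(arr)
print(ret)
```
[6, 6, 5, 1]
[6, 6, 5, 1, 184, 383]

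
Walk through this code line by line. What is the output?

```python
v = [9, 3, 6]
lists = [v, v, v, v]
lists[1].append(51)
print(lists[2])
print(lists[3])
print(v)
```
[9, 3, 6, 51]
[9, 3, 6, 51]
[9, 3, 6, 51]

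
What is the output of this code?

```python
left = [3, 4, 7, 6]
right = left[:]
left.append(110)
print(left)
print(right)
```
[3, 4, 7, 6, 110]
[3, 4, 7, 6]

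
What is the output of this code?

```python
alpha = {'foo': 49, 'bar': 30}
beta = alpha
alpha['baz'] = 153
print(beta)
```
{'foo': 49, 'bar': 30, 'baz': 153}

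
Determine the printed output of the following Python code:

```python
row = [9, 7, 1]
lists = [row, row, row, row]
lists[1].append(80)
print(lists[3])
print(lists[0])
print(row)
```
[9, 7, 1, 80]
[9, 7, 1, 80]
[9, 7, 1, 80]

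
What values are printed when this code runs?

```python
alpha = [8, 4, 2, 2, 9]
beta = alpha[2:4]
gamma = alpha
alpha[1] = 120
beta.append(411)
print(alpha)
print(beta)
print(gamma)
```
[8, 120, 2, 2, 9]
[2, 2, 411]
[8, 120, 2, 2, 9]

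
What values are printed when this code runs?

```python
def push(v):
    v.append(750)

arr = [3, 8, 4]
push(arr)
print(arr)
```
[3, 8, 4, 750]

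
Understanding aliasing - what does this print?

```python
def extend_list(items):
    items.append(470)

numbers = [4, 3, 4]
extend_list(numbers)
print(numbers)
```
[4, 3, 4, 470]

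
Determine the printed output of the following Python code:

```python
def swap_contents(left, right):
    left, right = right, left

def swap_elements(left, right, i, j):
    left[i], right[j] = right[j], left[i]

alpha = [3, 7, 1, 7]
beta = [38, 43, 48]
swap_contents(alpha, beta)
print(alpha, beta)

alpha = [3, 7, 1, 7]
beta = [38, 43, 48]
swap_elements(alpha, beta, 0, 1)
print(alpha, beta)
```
[3, 7, 1, 7] [38, 43, 48]
[43, 7, 1, 7] [38, 3, 48]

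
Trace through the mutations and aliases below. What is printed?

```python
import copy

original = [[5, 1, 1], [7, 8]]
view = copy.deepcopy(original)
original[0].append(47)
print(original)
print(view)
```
[[5, 1, 1, 47], [7, 8]]
[[5, 1, 1], [7, 8]]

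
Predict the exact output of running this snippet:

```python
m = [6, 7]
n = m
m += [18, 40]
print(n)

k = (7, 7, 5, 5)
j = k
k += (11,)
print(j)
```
[6, 7, 18, 40]
(7, 7, 5, 5)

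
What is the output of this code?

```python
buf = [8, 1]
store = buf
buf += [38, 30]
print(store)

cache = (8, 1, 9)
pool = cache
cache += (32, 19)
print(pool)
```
[8, 1, 38, 30]
(8, 1, 9)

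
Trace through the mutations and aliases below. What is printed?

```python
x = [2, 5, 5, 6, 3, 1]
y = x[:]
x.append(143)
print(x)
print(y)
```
[2, 5, 5, 6, 3, 1, 143]
[2, 5, 5, 6, 3, 1]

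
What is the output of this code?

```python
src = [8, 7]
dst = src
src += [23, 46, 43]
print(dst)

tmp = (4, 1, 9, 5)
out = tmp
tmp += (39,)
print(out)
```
[8, 7, 23, 46, 43]
(4, 1, 9, 5)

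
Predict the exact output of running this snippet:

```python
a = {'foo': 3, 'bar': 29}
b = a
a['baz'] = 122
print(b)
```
{'foo': 3, 'bar': 29, 'baz': 122}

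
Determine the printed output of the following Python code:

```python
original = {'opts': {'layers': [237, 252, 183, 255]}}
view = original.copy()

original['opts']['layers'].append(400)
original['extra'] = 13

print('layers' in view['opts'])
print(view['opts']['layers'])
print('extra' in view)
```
True
[237, 252, 183, 255, 400]
False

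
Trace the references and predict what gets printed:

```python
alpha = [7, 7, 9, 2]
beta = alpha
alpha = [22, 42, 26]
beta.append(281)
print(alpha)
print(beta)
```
[22, 42, 26]
[7, 7, 9, 2, 281]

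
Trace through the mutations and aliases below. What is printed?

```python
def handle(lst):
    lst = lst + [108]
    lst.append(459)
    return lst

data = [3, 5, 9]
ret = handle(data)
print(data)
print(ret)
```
[3, 5, 9]
[3, 5, 9, 108, 459]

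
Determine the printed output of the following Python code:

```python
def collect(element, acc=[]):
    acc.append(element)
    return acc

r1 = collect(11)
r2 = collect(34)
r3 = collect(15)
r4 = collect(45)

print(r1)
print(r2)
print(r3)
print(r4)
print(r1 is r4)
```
[11, 34, 15, 45]
[11, 34, 15, 45]
[11, 34, 15, 45]
[11, 34, 15, 45]
True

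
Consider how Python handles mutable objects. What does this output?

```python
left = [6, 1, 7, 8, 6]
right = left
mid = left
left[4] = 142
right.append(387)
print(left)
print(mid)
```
[6, 1, 7, 8, 142, 387]
[6, 1, 7, 8, 142, 387]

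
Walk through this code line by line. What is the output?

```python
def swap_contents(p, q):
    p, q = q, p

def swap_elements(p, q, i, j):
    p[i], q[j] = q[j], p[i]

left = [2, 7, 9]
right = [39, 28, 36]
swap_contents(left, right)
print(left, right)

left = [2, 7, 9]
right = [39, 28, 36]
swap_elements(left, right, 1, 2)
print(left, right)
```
[2, 7, 9] [39, 28, 36]
[2, 36, 9] [39, 28, 7]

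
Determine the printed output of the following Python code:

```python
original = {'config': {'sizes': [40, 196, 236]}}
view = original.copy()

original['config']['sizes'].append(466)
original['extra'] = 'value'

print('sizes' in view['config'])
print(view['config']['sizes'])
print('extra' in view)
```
True
[40, 196, 236, 466]
False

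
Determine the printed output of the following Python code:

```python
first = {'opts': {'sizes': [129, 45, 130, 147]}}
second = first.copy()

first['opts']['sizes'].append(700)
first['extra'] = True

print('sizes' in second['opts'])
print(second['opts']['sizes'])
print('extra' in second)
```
True
[129, 45, 130, 147, 700]
False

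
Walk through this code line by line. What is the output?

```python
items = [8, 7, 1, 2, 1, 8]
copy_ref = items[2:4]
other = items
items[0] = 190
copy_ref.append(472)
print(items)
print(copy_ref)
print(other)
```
[190, 7, 1, 2, 1, 8]
[1, 2, 472]
[190, 7, 1, 2, 1, 8]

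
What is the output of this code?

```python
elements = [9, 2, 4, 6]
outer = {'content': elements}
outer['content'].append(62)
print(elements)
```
[9, 2, 4, 6, 62]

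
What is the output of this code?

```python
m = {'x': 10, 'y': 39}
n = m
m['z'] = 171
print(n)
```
{'x': 10, 'y': 39, 'z': 171}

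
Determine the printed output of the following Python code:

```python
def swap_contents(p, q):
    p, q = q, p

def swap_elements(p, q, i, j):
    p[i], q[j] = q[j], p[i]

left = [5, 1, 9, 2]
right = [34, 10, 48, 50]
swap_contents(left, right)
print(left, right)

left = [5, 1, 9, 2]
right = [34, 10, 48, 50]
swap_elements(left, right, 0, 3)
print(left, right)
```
[5, 1, 9, 2] [34, 10, 48, 50]
[50, 1, 9, 2] [34, 10, 48, 5]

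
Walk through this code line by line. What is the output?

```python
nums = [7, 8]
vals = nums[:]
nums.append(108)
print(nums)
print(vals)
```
[7, 8, 108]
[7, 8]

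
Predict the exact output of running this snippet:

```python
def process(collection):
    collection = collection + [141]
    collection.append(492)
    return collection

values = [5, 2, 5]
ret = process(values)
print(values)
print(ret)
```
[5, 2, 5]
[5, 2, 5, 141, 492]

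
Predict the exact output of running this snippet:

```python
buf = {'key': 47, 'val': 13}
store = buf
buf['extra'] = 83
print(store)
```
{'key': 47, 'val': 13, 'extra': 83}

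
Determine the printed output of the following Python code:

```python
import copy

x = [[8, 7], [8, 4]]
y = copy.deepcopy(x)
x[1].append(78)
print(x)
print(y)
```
[[8, 7], [8, 4, 78]]
[[8, 7], [8, 4]]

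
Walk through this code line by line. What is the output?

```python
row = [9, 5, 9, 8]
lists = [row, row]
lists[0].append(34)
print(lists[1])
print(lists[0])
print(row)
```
[9, 5, 9, 8, 34]
[9, 5, 9, 8, 34]
[9, 5, 9, 8, 34]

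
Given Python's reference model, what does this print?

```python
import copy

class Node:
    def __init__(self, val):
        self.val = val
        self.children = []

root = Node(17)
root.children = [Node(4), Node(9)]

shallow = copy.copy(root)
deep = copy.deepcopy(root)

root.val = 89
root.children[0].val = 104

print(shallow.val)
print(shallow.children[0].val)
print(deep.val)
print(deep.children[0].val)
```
17
104
17
4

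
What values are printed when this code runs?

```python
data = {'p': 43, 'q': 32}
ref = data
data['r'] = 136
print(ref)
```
{'p': 43, 'q': 32, 'r': 136}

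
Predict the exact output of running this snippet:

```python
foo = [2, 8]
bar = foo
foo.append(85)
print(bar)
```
[2, 8, 85]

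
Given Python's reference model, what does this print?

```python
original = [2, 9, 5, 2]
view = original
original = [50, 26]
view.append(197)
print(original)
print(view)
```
[50, 26]
[2, 9, 5, 2, 197]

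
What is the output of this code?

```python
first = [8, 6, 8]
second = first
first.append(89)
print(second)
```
[8, 6, 8, 89]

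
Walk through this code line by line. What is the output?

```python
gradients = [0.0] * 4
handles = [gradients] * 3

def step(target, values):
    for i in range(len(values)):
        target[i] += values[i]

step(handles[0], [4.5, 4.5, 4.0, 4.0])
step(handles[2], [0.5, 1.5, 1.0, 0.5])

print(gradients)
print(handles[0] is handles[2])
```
[5.0, 6.0, 5.0, 4.5]
True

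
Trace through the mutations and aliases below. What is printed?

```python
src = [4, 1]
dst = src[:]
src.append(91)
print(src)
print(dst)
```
[4, 1, 91]
[4, 1]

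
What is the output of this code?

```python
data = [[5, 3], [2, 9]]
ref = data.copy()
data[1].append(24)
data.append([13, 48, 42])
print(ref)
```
[[5, 3], [2, 9, 24]]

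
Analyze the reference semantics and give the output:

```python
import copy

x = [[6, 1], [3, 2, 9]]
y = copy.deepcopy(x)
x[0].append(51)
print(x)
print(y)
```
[[6, 1, 51], [3, 2, 9]]
[[6, 1], [3, 2, 9]]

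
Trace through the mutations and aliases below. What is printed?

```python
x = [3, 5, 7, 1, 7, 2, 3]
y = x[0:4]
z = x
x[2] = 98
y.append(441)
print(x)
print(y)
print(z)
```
[3, 5, 98, 1, 7, 2, 3]
[3, 5, 7, 1, 441]
[3, 5, 98, 1, 7, 2, 3]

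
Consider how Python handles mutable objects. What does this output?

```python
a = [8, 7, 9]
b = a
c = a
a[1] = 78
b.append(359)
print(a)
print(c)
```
[8, 78, 9, 359]
[8, 78, 9, 359]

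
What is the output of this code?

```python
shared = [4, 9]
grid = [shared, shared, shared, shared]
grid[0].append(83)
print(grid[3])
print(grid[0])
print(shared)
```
[4, 9, 83]
[4, 9, 83]
[4, 9, 83]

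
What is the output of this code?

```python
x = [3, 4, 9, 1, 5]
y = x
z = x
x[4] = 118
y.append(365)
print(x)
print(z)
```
[3, 4, 9, 1, 118, 365]
[3, 4, 9, 1, 118, 365]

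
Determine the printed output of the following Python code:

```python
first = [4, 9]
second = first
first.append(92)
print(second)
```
[4, 9, 92]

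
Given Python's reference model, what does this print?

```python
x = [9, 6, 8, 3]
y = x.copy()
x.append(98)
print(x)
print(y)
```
[9, 6, 8, 3, 98]
[9, 6, 8, 3]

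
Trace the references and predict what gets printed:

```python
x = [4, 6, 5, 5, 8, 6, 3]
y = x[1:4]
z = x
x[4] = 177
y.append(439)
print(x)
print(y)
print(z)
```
[4, 6, 5, 5, 177, 6, 3]
[6, 5, 5, 439]
[4, 6, 5, 5, 177, 6, 3]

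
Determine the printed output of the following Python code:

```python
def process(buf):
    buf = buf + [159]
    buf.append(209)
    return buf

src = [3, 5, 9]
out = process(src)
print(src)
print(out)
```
[3, 5, 9]
[3, 5, 9, 159, 209]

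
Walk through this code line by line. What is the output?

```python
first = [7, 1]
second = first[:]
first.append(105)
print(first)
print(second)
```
[7, 1, 105]
[7, 1]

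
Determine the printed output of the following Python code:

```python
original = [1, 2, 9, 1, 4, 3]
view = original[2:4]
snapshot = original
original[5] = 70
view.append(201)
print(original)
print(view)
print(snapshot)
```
[1, 2, 9, 1, 4, 70]
[9, 1, 201]
[1, 2, 9, 1, 4, 70]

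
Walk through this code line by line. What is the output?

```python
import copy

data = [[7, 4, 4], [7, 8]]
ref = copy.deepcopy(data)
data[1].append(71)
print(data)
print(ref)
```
[[7, 4, 4], [7, 8, 71]]
[[7, 4, 4], [7, 8]]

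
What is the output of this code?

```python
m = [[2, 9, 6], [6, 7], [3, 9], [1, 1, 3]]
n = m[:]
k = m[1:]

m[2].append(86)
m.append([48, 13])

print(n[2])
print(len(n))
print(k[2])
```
[3, 9, 86]
4
[1, 1, 3]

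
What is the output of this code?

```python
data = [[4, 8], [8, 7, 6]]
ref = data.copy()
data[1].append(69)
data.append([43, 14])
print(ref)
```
[[4, 8], [8, 7, 6, 69]]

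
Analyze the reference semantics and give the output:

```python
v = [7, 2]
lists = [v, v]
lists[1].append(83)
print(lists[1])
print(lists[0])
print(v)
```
[7, 2, 83]
[7, 2, 83]
[7, 2, 83]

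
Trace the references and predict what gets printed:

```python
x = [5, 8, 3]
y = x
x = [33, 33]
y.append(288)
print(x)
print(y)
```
[33, 33]
[5, 8, 3, 288]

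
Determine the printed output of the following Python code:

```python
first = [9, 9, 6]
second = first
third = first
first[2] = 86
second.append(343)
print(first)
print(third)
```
[9, 9, 86, 343]
[9, 9, 86, 343]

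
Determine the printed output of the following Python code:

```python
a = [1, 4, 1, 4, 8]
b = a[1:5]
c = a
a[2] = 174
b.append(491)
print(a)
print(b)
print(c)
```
[1, 4, 174, 4, 8]
[4, 1, 4, 8, 491]
[1, 4, 174, 4, 8]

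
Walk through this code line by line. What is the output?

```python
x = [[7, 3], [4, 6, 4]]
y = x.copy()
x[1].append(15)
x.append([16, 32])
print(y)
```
[[7, 3], [4, 6, 4, 15]]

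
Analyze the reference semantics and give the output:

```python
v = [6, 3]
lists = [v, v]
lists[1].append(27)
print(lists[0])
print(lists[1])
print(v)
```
[6, 3, 27]
[6, 3, 27]
[6, 3, 27]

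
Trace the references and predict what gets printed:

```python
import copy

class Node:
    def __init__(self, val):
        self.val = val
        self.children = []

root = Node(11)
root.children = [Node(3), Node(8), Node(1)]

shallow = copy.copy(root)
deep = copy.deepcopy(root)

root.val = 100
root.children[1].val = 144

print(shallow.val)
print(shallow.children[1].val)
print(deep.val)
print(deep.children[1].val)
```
11
144
11
8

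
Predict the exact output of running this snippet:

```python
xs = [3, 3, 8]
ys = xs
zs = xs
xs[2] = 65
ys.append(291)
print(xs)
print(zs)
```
[3, 3, 65, 291]
[3, 3, 65, 291]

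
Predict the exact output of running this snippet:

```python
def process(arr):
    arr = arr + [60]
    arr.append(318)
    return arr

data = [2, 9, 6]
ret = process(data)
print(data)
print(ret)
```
[2, 9, 6]
[2, 9, 6, 60, 318]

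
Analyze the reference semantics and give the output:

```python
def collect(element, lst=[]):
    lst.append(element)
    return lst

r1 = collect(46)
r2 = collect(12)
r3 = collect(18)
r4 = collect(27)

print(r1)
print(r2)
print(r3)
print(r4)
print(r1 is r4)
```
[46, 12, 18, 27]
[46, 12, 18, 27]
[46, 12, 18, 27]
[46, 12, 18, 27]
True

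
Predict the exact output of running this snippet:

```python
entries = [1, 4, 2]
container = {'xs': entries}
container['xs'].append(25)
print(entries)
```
[1, 4, 2, 25]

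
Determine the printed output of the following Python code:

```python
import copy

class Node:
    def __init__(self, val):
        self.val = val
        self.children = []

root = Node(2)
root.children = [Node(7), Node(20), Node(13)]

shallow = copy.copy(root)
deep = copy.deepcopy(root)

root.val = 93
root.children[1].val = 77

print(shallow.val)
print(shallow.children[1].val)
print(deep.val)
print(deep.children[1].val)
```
2
77
2
20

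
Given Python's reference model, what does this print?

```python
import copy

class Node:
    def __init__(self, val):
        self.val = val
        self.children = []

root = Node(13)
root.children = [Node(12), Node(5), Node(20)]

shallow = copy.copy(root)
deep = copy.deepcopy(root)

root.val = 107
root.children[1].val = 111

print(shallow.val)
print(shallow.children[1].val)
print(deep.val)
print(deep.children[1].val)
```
13
111
13
5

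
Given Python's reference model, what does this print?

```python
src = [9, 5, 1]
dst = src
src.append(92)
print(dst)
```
[9, 5, 1, 92]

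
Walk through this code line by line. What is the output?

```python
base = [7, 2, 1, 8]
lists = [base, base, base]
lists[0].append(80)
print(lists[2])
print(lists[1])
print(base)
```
[7, 2, 1, 8, 80]
[7, 2, 1, 8, 80]
[7, 2, 1, 8, 80]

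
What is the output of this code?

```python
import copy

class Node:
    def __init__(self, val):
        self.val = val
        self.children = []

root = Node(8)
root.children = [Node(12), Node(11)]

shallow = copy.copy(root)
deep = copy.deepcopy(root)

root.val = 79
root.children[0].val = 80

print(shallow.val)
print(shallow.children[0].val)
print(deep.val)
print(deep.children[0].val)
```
8
80
8
12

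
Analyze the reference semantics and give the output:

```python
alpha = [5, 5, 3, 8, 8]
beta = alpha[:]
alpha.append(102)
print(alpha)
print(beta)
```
[5, 5, 3, 8, 8, 102]
[5, 5, 3, 8, 8]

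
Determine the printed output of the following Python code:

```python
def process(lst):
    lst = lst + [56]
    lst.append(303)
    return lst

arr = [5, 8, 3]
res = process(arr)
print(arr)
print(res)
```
[5, 8, 3]
[5, 8, 3, 56, 303]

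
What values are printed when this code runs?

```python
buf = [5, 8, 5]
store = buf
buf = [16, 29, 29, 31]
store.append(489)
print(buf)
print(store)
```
[16, 29, 29, 31]
[5, 8, 5, 489]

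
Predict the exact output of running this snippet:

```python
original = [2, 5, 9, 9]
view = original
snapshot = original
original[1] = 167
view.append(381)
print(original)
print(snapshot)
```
[2, 167, 9, 9, 381]
[2, 167, 9, 9, 381]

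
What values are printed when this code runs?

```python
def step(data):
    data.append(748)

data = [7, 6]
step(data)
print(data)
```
[7, 6, 748]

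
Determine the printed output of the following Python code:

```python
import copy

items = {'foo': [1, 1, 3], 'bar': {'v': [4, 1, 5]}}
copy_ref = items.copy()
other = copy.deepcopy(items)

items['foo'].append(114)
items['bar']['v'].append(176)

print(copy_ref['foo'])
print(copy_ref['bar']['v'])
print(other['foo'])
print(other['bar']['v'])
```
[1, 1, 3, 114]
[4, 1, 5, 176]
[1, 1, 3]
[4, 1, 5]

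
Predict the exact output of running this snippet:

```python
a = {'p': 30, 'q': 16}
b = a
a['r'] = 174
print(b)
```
{'p': 30, 'q': 16, 'r': 174}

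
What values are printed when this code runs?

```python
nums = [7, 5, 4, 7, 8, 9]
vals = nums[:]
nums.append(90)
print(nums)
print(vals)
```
[7, 5, 4, 7, 8, 9, 90]
[7, 5, 4, 7, 8, 9]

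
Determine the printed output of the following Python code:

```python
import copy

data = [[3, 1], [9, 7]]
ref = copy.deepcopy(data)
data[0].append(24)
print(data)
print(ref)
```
[[3, 1, 24], [9, 7]]
[[3, 1], [9, 7]]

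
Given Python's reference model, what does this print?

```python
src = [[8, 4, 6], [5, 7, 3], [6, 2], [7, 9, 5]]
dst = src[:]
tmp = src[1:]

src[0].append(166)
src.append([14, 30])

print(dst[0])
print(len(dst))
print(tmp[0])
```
[8, 4, 6, 166]
4
[5, 7, 3]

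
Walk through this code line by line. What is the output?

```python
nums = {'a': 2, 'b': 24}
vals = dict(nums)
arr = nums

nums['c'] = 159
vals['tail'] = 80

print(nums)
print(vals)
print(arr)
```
{'a': 2, 'b': 24, 'c': 159}
{'a': 2, 'b': 24, 'tail': 80}
{'a': 2, 'b': 24, 'c': 159}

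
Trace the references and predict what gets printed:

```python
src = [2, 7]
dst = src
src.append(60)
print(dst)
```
[2, 7, 60]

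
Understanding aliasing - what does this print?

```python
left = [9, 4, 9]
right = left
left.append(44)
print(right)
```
[9, 4, 9, 44]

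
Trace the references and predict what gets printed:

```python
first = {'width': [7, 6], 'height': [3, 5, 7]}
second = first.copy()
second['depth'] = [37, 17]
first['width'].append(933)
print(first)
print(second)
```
{'width': [7, 6, 933], 'height': [3, 5, 7]}
{'width': [7, 6, 933], 'height': [3, 5, 7], 'depth': [37, 17]}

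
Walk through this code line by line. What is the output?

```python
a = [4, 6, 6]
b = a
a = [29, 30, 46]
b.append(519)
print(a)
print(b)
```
[29, 30, 46]
[4, 6, 6, 519]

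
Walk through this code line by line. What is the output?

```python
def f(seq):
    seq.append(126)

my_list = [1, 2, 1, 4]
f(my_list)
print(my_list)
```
[1, 2, 1, 4, 126]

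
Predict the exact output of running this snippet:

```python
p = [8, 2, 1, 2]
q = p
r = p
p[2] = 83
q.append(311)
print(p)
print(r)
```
[8, 2, 83, 2, 311]
[8, 2, 83, 2, 311]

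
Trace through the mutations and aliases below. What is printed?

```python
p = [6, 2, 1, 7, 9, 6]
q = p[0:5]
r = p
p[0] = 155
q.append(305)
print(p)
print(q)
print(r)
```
[155, 2, 1, 7, 9, 6]
[6, 2, 1, 7, 9, 305]
[155, 2, 1, 7, 9, 6]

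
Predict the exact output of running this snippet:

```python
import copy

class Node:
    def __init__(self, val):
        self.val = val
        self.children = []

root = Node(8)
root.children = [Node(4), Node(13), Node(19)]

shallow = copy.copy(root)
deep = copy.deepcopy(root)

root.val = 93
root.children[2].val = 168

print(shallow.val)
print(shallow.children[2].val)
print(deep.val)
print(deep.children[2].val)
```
8
168
8
19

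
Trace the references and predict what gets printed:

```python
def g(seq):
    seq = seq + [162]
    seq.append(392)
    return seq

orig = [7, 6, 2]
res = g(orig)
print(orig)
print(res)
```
[7, 6, 2]
[7, 6, 2, 162, 392]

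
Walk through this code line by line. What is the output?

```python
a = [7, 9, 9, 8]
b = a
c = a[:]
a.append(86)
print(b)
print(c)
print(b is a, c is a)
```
[7, 9, 9, 8, 86]
[7, 9, 9, 8]
True False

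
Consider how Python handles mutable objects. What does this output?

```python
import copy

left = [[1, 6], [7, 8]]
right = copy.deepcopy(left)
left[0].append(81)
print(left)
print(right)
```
[[1, 6, 81], [7, 8]]
[[1, 6], [7, 8]]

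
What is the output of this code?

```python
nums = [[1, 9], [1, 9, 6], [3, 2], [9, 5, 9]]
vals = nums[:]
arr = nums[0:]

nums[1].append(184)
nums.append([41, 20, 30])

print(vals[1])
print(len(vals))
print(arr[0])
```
[1, 9, 6, 184]
4
[1, 9]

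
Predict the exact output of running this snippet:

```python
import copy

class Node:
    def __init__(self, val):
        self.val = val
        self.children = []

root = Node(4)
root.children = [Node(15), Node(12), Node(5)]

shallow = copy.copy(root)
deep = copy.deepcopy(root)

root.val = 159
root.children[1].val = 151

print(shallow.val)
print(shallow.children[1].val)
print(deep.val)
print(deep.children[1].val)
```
4
151
4
12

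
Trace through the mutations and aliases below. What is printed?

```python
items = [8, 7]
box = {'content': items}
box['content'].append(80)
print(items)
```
[8, 7, 80]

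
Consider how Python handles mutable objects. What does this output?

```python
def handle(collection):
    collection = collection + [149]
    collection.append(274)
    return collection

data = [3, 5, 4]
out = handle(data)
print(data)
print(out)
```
[3, 5, 4]
[3, 5, 4, 149, 274]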